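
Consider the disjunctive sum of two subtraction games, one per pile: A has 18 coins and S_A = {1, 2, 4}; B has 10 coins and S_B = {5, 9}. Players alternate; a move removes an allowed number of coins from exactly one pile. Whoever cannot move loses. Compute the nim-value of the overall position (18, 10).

2

Pile A, S = {1, 2, 4}:
n :  0  1  2  3  4  5  6  7  8  9 10 11 12 13 14 15 16 17 18
G :  0  1  2  0  1  2  0  1  2  0  1  2  0  1  2  0  1  2  0
G_A(18) = 0.
Pile B, S = {5, 9}:
n :  0  1  2  3  4  5  6  7  8  9 10
G :  0  0  0  0  0  1  1  1  1  1  2
G_B(10) = 2.
Combined Grundy value = 0 ⊕ 2 = 2.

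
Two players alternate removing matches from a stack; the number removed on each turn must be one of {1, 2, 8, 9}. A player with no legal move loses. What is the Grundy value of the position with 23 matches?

0

G(0) = 0
G(1) = mex{0} = 1
G(2) = mex{1,0} = 2
G(3) = mex{2,1} = 0
G(4) = mex{0,2} = 1
G(5) = mex{1,0} = 2
G(6) = mex{2,1} = 0
G(7) = mex{0,2} = 1
G(8) = mex{1,0,0} = 2
G(9) = mex{2,1,1,0} = 3
G(10) = mex{3,2,2,1} = 0
G(11) = mex{0,3,0,2} = 1
G(12) = mex{1,0,1,0} = 2
G(13) = mex{2,1,2,1} = 0
G(14) = mex{0,2,0,2} = 1
G(15) = mex{1,0,1,0} = 2
G(16) = mex{2,1,2,1} = 0
G(17) = mex{0,2,3,2} = 1
G(18) = mex{1,0,0,3} = 2
G(19) = mex{2,1,1,0} = 3
G(20) = mex{3,2,2,1} = 0
G(21) = mex{0,3,0,2} = 1
G(22) = mex{1,0,1,0} = 2
G(23) = mex{2,1,2,1} = 0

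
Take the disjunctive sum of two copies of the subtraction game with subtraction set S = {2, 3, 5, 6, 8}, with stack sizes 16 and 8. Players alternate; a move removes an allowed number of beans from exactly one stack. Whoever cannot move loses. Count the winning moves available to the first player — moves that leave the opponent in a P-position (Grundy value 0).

All stacks use S = {2, 3, 5, 6, 8}:
G(0) = 0
G(1) = mex{} = 0
G(2) = mex{0} = 1
G(3) = mex{0,0} = 1
G(4) = mex{1,0} = 2
G(5) = mex{1,1,0} = 2
G(6) = mex{2,1,0,0} = 3
G(7) = mex{2,2,1,0} = 3
G(8) = mex{3,2,1,1,0} = 4
G(9) = mex{3,3,2,1,0} = 4
G(10) = mex{4,3,2,2,1} = 0
G(11) = mex{4,4,3,2,1} = 0
G(12) = mex{0,4,3,3,2} = 1
G(13) = mex{0,0,4,3,2} = 1
G(14) = mex{1,0,4,4,3} = 2
G(15) = mex{1,1,0,4,3} = 2
G(16) = mex{2,1,0,0,4} = 3
Stack A: G(16) = 3.
Stack B: G(8) = 4.
Combined Grundy value = 3 ⊕ 4 = 7.
A winning move leaves total XOR = 0, i.e. changes one component's Grundy value g to g ⊕ X where X is the current total.
Stack A: need g' = 3⊕7 = 4. Options: 16−2→G=2, 16−3→G=1, 16−5→G=0, 16−6→G=0, 16−8→G=4. Hits: 1.
Stack B: need g' = 4⊕7 = 3. Options: 8−2→G=3, 8−3→G=2, 8−5→G=1, 8−6→G=1, 8−8→G=0. Hits: 1.

2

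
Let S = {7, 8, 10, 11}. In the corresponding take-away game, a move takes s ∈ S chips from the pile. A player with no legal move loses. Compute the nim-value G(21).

0

n :  0  1  2  3  4  5  6  7  8  9 10 11 12 13 14 15 16 17 18 19 20 21
G :  0  0  0  0  0  0  0  1  1  1  1  1  1  1  2  2  2  2  0  0  0  0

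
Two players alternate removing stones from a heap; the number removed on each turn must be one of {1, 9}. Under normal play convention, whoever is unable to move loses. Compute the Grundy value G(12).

0

n :  0  1  2  3  4  5  6  7  8  9 10 11 12
G :  0  1  0  1  0  1  0  1  0  1  0  1  0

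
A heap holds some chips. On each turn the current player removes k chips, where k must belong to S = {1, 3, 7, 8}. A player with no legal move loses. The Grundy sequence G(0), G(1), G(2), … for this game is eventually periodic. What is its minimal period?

G(0) = 0
G(1) = mex{0} = 1
G(2) = mex{1} = 0
G(3) = mex{0,0} = 1
G(4) = mex{1,1} = 0
G(5) = mex{0,0} = 1
G(6) = mex{1,1} = 0
G(7) = mex{0,0,0} = 1
G(8) = mex{1,1,1,0} = 2
G(9) = mex{2,0,0,1} = 3
G(10) = mex{3,1,1,0} = 2
G(11) = mex{2,2,0,1} = 3
G(12) = mex{3,3,1,0} = 2
G(13) = mex{2,2,0,1} = 3
G(14) = mex{3,3,1,0} = 2
G(15) = mex{2,2,2,1} = 0
G(16) = mex{0,3,3,2} = 1
G(17) = mex{1,2,2,3} = 0
G(18) = mex{0,0,3,2} = 1
G(19) = mex{1,1,2,3} = 0
G(20) = mex{0,0,3,2} = 1
G(21) = mex{1,1,2,3} = 0
G(22) = mex{0,0,0,2} = 1
G(23) = mex{1,1,1,0} = 2
G(24) = mex{2,0,0,1} = 3
G(25) = mex{3,1,1,0} = 2
G(26) = mex{2,2,0,1} = 3
G(27) = mex{3,3,1,0} = 2
G(28) = mex{2,2,0,1} = 3
G(29) = mex{3,3,1,0} = 2
G(30) = mex{2,2,2,1} = 0
G(31) = mex{0,3,3,2} = 1
G(n+15) = G(n) holds for n = 0,…,7 (a full window of length max(S) = 8), so the sequence is purely periodic with period 15.

15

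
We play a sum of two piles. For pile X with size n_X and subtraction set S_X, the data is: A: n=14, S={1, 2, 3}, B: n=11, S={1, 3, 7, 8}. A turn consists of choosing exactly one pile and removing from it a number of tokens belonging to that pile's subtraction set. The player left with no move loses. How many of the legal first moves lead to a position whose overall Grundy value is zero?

Pile A, S = {1, 2, 3}:
n :  0  1  2  3  4  5  6  7  8  9 10 11 12 13 14
G :  0  1  2  3  0  1  2  3  0  1  2  3  0  1  2
G_A(14) = 2.
Pile B, S = {1, 3, 7, 8}:
n :  0  1  2  3  4  5  6  7  8  9 10 11
G :  0  1  0  1  0  1  0  1  2  3  2  3
G_B(11) = 3.
Combined Grundy value = 2 ⊕ 3 = 1.
A winning move leaves total XOR = 0, i.e. changes one component's Grundy value g to g ⊕ X where X is the current total.
Pile A: need g' = 2⊕1 = 3. Options: 14−1→G=1, 14−2→G=0, 14−3→G=3. Hits: 1.
Pile B: need g' = 3⊕1 = 2. Options: 11−1→G=2, 11−3→G=2, 11−7→G=0, 11−8→G=1. Hits: 2.

3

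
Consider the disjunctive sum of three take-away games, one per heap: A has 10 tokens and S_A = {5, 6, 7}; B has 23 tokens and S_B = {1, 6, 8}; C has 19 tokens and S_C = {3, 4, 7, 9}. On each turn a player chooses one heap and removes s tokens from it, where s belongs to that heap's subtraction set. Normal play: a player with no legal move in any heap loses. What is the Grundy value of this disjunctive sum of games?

0

Heap A, S = {5, 6, 7}:
n :  0  1  2  3  4  5  6  7  8  9 10
G :  0  0  0  0  0  1  1  1  1  1  2
G_A(10) = 2.
Heap B, S = {1, 6, 8}:
n :  0  1  2  3  4  5  6  7  8  9 10 11 12 13 14 15 16 17 18 19 20 21 22 23
G :  0  1  0  1  0  1  2  0  1  0  1  0  1  2  0  1  0  1  0  1  2  0  1  0
G_B(23) = 0.
Heap C, S = {3, 4, 7, 9}:
G(0) = 0
G(1) = mex{} = 0
G(2) = mex{} = 0
G(3) = mex{0} = 1
G(4) = mex{0,0} = 1
G(5) = mex{0,0} = 1
G(6) = mex{1,0} = 2
G(7) = mex{1,1,0} = 2
G(8) = mex{1,1,0} = 2
G(9) = mex{2,1,0,0} = 3
G(10) = mex{2,2,1,0} = 3
G(11) = mex{2,2,1,0} = 3
G(12) = mex{3,2,1,1} = 0
G(13) = mex{3,3,2,1} = 0
G(14) = mex{3,3,2,1} = 0
G(15) = mex{0,3,2,2} = 1
G(16) = mex{0,0,3,2} = 1
G(17) = mex{0,0,3,2} = 1
G(18) = mex{1,0,3,3} = 2
G(19) = mex{1,1,0,3} = 2
G_C(19) = 2.
Combined Grundy value = 2 ⊕ 0 ⊕ 2 = 0.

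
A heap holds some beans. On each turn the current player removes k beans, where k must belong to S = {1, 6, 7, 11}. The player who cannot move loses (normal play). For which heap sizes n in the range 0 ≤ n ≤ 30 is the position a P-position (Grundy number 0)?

G(0) = 0
G(1) = mex{0} = 1
G(2) = mex{1} = 0
G(3) = mex{0} = 1
G(4) = mex{1} = 0
G(5) = mex{0} = 1
G(6) = mex{1,0} = 2
G(7) = mex{2,1,0} = 3
G(8) = mex{3,0,1} = 2
G(9) = mex{2,1,0} = 3
G(10) = mex{3,0,1} = 2
G(11) = mex{2,1,0,0} = 3
G(12) = mex{3,2,1,1} = 0
G(13) = mex{0,3,2,0} = 1
G(14) = mex{1,2,3,1} = 0
G(15) = mex{0,3,2,0} = 1
G(16) = mex{1,2,3,1} = 0
G(17) = mex{0,3,2,2} = 1
G(18) = mex{1,0,3,3} = 2
G(19) = mex{2,1,0,2} = 3
G(20) = mex{3,0,1,3} = 2
G(21) = mex{2,1,0,2} = 3
G(22) = mex{3,0,1,3} = 2
G(23) = mex{2,1,0,0} = 3
G(24) = mex{3,2,1,1} = 0
G(25) = mex{0,3,2,0} = 1
G(26) = mex{1,2,3,1} = 0
G(27) = mex{0,3,2,0} = 1
G(28) = mex{1,2,3,1} = 0
G(29) = mex{0,3,2,2} = 1
G(30) = mex{1,0,3,3} = 2
P-positions are exactly the n with G(n) = 0.

0, 2, 4, 12, 14, 16, 24, 26, 28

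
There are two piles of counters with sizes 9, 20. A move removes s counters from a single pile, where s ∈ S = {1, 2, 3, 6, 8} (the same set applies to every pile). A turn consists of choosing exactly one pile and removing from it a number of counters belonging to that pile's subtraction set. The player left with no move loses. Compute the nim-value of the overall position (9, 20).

All piles use S = {1, 2, 3, 6, 8}:
G(0) = 0
G(1) = mex{0} = 1
G(2) = mex{1,0} = 2
G(3) = mex{2,1,0} = 3
G(4) = mex{3,2,1} = 0
G(5) = mex{0,3,2} = 1
G(6) = mex{1,0,3,0} = 2
G(7) = mex{2,1,0,1} = 3
G(8) = mex{3,2,1,2,0} = 4
G(9) = mex{4,3,2,3,1} = 0
G(10) = mex{0,4,3,0,2} = 1
G(11) = mex{1,0,4,1,3} = 2
G(12) = mex{2,1,0,2,0} = 3
G(13) = mex{3,2,1,3,1} = 0
G(14) = mex{0,3,2,4,2} = 1
G(15) = mex{1,0,3,0,3} = 2
G(16) = mex{2,1,0,1,4} = 3
G(17) = mex{3,2,1,2,0} = 4
G(18) = mex{4,3,2,3,1} = 0
G(19) = mex{0,4,3,0,2} = 1
G(20) = mex{1,0,4,1,3} = 2
Pile A: G(9) = 0.
Pile B: G(20) = 2.
Combined Grundy value = 0 ⊕ 2 = 2.

2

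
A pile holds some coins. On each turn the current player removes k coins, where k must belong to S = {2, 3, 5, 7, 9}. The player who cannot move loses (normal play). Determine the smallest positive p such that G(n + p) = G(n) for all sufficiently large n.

n :  0  1  2  3  4  5  6  7  8  9 10 11 12 13 14 15 16 17 18 19 20 21 22 23
G :  0  0  1  1  2  2  3  3  4  4  5  0  0  1  1  2  2  3  3  4  4  5  0  0
G(n+11) = G(n) holds for n = 0,…,8 (a full window of length max(S) = 9), so the sequence is purely periodic with period 11.

11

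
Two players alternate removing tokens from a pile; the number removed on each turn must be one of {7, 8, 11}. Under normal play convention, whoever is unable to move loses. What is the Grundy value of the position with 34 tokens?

G(0) = 0
G(1) = mex{} = 0
G(2) = mex{} = 0
G(3) = mex{} = 0
G(4) = mex{} = 0
G(5) = mex{} = 0
G(6) = mex{} = 0
G(7) = mex{0} = 1
G(8) = mex{0,0} = 1
G(9) = mex{0,0} = 1
G(10) = mex{0,0} = 1
G(11) = mex{0,0,0} = 1
G(12) = mex{0,0,0} = 1
G(13) = mex{0,0,0} = 1
G(14) = mex{1,0,0} = 2
G(15) = mex{1,1,0} = 2
G(16) = mex{1,1,0} = 2
G(17) = mex{1,1,0} = 2
G(18) = mex{1,1,1} = 0
G(19) = mex{1,1,1} = 0
G(20) = mex{1,1,1} = 0
G(21) = mex{2,1,1} = 0
G(22) = mex{2,2,1} = 0
G(23) = mex{2,2,1} = 0
G(24) = mex{2,2,1} = 0
G(25) = mex{0,2,2} = 1
G(26) = mex{0,0,2} = 1
G(27) = mex{0,0,2} = 1
G(28) = mex{0,0,2} = 1
G(29) = mex{0,0,0} = 1
G(30) = mex{0,0,0} = 1
G(31) = mex{0,0,0} = 1
G(32) = mex{1,0,0} = 2
G(33) = mex{1,1,0} = 2
G(34) = mex{1,1,0} = 2

2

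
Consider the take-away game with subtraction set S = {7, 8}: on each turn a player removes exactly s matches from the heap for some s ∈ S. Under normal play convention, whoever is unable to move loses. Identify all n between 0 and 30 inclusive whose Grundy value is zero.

0, 1, 2, 3, 4, 5, 6, 15, 16, 17, 18, 19, 20, 21, 30

G(0) = 0
G(1) = mex{} = 0
G(2) = mex{} = 0
G(3) = mex{} = 0
G(4) = mex{} = 0
G(5) = mex{} = 0
G(6) = mex{} = 0
G(7) = mex{0} = 1
G(8) = mex{0,0} = 1
G(9) = mex{0,0} = 1
G(10) = mex{0,0} = 1
G(11) = mex{0,0} = 1
G(12) = mex{0,0} = 1
G(13) = mex{0,0} = 1
G(14) = mex{1,0} = 2
G(15) = mex{1,1} = 0
G(16) = mex{1,1} = 0
G(17) = mex{1,1} = 0
G(18) = mex{1,1} = 0
G(19) = mex{1,1} = 0
G(20) = mex{1,1} = 0
G(21) = mex{2,1} = 0
G(22) = mex{0,2} = 1
G(23) = mex{0,0} = 1
G(24) = mex{0,0} = 1
G(25) = mex{0,0} = 1
G(26) = mex{0,0} = 1
G(27) = mex{0,0} = 1
G(28) = mex{0,0} = 1
G(29) = mex{1,0} = 2
G(30) = mex{1,1} = 0
P-positions are exactly the n with G(n) = 0.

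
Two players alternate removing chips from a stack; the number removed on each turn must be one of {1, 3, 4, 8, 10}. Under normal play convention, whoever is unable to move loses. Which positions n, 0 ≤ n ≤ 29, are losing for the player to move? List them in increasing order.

0, 2, 7, 9, 14, 16, 21, 23, 28

n :  0  1  2  3  4  5  6  7  8  9 10 11 12 13 14 15 16 17 18 19 20 21 22 23 24 25 26 27 28 29
G :  0  1  0  1  2  3  2  0  1  0  1  2  3  2  0  1  0  1  2  3  2  0  1  0  1  2  3  2  0  1
P-positions are exactly the n with G(n) = 0.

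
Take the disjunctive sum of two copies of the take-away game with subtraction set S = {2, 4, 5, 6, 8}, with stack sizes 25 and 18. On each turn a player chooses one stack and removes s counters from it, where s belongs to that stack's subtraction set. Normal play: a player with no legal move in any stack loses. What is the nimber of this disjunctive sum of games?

6

All stacks use S = {2, 4, 5, 6, 8}:
n :  0  1  2  3  4  5  6  7  8  9 10 11 12 13 14 15 16 17 18 19 20 21 22 23 24 25
G :  0  0  1  1  2  2  3  3  4  4  0  0  1  1  2  2  3  3  4  4  0  0  1  1  2  2
Stack A: G(25) = 2.
Stack B: G(18) = 4.
Combined Grundy value = 2 ⊕ 4 = 6.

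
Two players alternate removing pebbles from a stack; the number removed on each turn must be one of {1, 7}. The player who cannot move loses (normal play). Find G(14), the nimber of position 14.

0

n :  0  1  2  3  4  5  6  7  8  9 10 11 12 13 14
G :  0  1  0  1  0  1  0  1  0  1  0  1  0  1  0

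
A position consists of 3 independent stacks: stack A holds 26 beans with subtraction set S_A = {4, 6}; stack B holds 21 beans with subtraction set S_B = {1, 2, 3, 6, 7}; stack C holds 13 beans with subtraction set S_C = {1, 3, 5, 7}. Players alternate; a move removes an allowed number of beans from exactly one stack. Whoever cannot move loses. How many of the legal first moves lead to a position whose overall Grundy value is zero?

7

Stack A, S = {4, 6}:
n :  0  1  2  3  4  5  6  7  8  9 10 11 12 13 14 15 16 17 18 19 20 21 22 23 24 25 26
G :  0  0  0  0  1  1  1  1  2  2  0  0  0  0  1  1  1  1  2  2  0  0  0  0  1  1  1
G_A(26) = 1.
Stack B, S = {1, 2, 3, 6, 7}:
n :  0  1  2  3  4  5  6  7  8  9 10 11 12 13 14 15 16 17 18 19 20 21
G :  0  1  2  3  0  1  2  3  0  1  2  3  0  1  2  3  0  1  2  3  0  1
G_B(21) = 1.
Stack C, S = {1, 3, 5, 7}:
n :  0  1  2  3  4  5  6  7  8  9 10 11 12 13
G :  0  1  0  1  0  1  0  1  0  1  0  1  0  1
G_C(13) = 1.
Combined Grundy value = 1 ⊕ 1 ⊕ 1 = 1.
A winning move leaves total XOR = 0, i.e. changes one component's Grundy value g to g ⊕ X where X is the current total.
Stack A: need g' = 1⊕1 = 0. Options: 26−4→G=0, 26−6→G=0. Hits: 2.
Stack B: need g' = 1⊕1 = 0. Options: 21−1→G=0, 21−2→G=3, 21−3→G=2, 21−6→G=3, 21−7→G=2. Hits: 1.
Stack C: need g' = 1⊕1 = 0. Options: 13−1→G=0, 13−3→G=0, 13−5→G=0, 13−7→G=0. Hits: 4.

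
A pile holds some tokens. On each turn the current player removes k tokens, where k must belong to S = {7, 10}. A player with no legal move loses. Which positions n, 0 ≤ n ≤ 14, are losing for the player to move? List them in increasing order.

n :  0  1  2  3  4  5  6  7  8  9 10 11 12 13 14
G :  0  0  0  0  0  0  0  1  1  1  1  1  1  1  2
P-positions are exactly the n with G(n) = 0.

0, 1, 2, 3, 4, 5, 6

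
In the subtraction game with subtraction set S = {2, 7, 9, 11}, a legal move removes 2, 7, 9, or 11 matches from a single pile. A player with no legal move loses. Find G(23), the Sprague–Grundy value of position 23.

n :  0  1  2  3  4  5  6  7  8  9 10 11 12 13 14 15 16 17 18 19 20 21 22 23
G :  0  0  1  1  0  0  1  1  2  2  3  3  2  2  3  3  4  0  0  1  1  0  0  1

1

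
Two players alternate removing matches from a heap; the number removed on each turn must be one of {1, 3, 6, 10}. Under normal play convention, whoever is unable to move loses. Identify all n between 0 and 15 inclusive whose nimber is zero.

0, 2, 4, 9, 11, 13

n :  0  1  2  3  4  5  6  7  8  9 10 11 12 13 14 15
G :  0  1  0  1  0  1  2  3  2  0  1  0  1  0  1  2
P-positions are exactly the n with G(n) = 0.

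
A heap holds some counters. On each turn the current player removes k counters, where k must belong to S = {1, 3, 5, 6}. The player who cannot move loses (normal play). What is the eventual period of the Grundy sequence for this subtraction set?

n :  0  1  2  3  4  5  6  7  8  9 10 11 12 13 14 15 16 17 18 19 20 21 22 23
G :  0  1  0  1  0  1  2  3  2  3  2  0  1  0  1  0  1  2  3  2  3  2  0  1
G(n+11) = G(n) holds for n = 0,…,5 (a full window of length max(S) = 6), so the sequence is purely periodic with period 11.

11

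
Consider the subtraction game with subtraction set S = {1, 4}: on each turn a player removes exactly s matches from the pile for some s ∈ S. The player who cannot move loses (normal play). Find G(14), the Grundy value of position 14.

n :  0  1  2  3  4  5  6  7  8  9 10 11 12 13 14
G :  0  1  0  1  2  0  1  0  1  2  0  1  0  1  2

2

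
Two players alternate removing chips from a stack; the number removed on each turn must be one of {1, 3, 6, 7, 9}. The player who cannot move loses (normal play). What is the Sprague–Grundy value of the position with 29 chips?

1

n :  0  1  2  3  4  5  6  7  8  9 10 11 12 13 14 15 16 17 18 19 20 21 22 23 24 25 26 27 28 29
G :  0  1  0  1  0  1  2  3  2  3  2  3  0  1  0  1  0  1  2  3  2  3  2  3  0  1  0  1  0  1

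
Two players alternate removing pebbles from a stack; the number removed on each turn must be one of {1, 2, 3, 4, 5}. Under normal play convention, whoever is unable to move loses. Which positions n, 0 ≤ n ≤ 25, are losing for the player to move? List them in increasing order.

n :  0  1  2  3  4  5  6  7  8  9 10 11 12 13 14 15 16 17 18 19 20 21 22 23 24 25
G :  0  1  2  3  4  5  0  1  2  3  4  5  0  1  2  3  4  5  0  1  2  3  4  5  0  1
P-positions are exactly the n with G(n) = 0.

0, 6, 12, 18, 24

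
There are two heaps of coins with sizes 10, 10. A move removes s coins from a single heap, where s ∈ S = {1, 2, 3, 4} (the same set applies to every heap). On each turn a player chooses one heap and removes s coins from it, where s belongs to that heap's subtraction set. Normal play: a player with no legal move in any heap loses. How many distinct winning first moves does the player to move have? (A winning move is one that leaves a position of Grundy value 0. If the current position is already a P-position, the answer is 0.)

All heaps use S = {1, 2, 3, 4}:
n :  0  1  2  3  4  5  6  7  8  9 10
G :  0  1  2  3  4  0  1  2  3  4  0
Heap A: G(10) = 0.
Heap B: G(10) = 0.
Combined Grundy value = 0 ⊕ 0 = 0.
A winning move leaves total XOR = 0, i.e. changes one component's Grundy value g to g ⊕ X where X is the current total.
Heap A: target g' = 0⊕0 = 0, but every legal move changes the Grundy value (mex property), so 0 moves.
Heap B: target g' = 0⊕0 = 0, but every legal move changes the Grundy value (mex property), so 0 moves.

0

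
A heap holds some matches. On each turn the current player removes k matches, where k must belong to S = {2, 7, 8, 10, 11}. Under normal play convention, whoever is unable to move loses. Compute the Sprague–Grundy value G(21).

0

n :  0  1  2  3  4  5  6  7  8  9 10 11 12 13 14 15 16 17 18 19 20 21
G :  0  0  1  1  0  0  1  1  2  2  3  3  2  2  3  3  4  0  0  1  1  0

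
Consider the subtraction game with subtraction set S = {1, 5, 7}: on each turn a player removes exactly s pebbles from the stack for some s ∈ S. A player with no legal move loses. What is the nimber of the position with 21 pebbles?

G(0) = 0
G(1) = mex{0} = 1
G(2) = mex{1} = 0
G(3) = mex{0} = 1
G(4) = mex{1} = 0
G(5) = mex{0,0} = 1
G(6) = mex{1,1} = 0
G(7) = mex{0,0,0} = 1
G(8) = mex{1,1,1} = 0
G(9) = mex{0,0,0} = 1
G(10) = mex{1,1,1} = 0
G(11) = mex{0,0,0} = 1
G(12) = mex{1,1,1} = 0
G(13) = mex{0,0,0} = 1
G(14) = mex{1,1,1} = 0
G(15) = mex{0,0,0} = 1
G(16) = mex{1,1,1} = 0
G(17) = mex{0,0,0} = 1
G(18) = mex{1,1,1} = 0
G(19) = mex{0,0,0} = 1
G(20) = mex{1,1,1} = 0
G(21) = mex{0,0,0} = 1

1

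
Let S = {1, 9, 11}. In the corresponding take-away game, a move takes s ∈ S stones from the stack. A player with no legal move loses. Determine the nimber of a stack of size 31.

1

G(0) = 0
G(1) = mex{0} = 1
G(2) = mex{1} = 0
G(3) = mex{0} = 1
G(4) = mex{1} = 0
G(5) = mex{0} = 1
G(6) = mex{1} = 0
G(7) = mex{0} = 1
G(8) = mex{1} = 0
G(9) = mex{0,0} = 1
G(10) = mex{1,1} = 0
G(11) = mex{0,0,0} = 1
G(12) = mex{1,1,1} = 0
G(13) = mex{0,0,0} = 1
G(14) = mex{1,1,1} = 0
G(15) = mex{0,0,0} = 1
G(16) = mex{1,1,1} = 0
G(17) = mex{0,0,0} = 1
G(18) = mex{1,1,1} = 0
G(19) = mex{0,0,0} = 1
G(20) = mex{1,1,1} = 0
G(21) = mex{0,0,0} = 1
G(22) = mex{1,1,1} = 0
G(23) = mex{0,0,0} = 1
G(24) = mex{1,1,1} = 0
G(25) = mex{0,0,0} = 1
G(26) = mex{1,1,1} = 0
G(27) = mex{0,0,0} = 1
G(28) = mex{1,1,1} = 0
G(29) = mex{0,0,0} = 1
G(30) = mex{1,1,1} = 0
G(31) = mex{0,0,0} = 1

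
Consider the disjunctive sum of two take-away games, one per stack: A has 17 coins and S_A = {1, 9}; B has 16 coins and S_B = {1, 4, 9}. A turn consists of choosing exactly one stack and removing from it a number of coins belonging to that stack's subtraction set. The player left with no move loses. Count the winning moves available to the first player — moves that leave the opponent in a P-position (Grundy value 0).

Stack A, S = {1, 9}:
G(0) = 0
G(1) = mex{0} = 1
G(2) = mex{1} = 0
G(3) = mex{0} = 1
G(4) = mex{1} = 0
G(5) = mex{0} = 1
G(6) = mex{1} = 0
G(7) = mex{0} = 1
G(8) = mex{1} = 0
G(9) = mex{0,0} = 1
G(10) = mex{1,1} = 0
G(11) = mex{0,0} = 1
G(12) = mex{1,1} = 0
G(13) = mex{0,0} = 1
G(14) = mex{1,1} = 0
G(15) = mex{0,0} = 1
G(16) = mex{1,1} = 0
G(17) = mex{0,0} = 1
G_A(17) = 1.
Stack B, S = {1, 4, 9}:
n :  0  1  2  3  4  5  6  7  8  9 10 11 12 13 14 15 16
G :  0  1  0  1  2  0  1  0  1  2  0  1  0  1  2  0  1
G_B(16) = 1.
Combined Grundy value = 1 ⊕ 1 = 0.
A winning move leaves total XOR = 0, i.e. changes one component's Grundy value g to g ⊕ X where X is the current total.
Stack A: target g' = 1⊕0 = 1, but every legal move changes the Grundy value (mex property), so 0 moves.
Stack B: target g' = 1⊕0 = 1, but every legal move changes the Grundy value (mex property), so 0 moves.

0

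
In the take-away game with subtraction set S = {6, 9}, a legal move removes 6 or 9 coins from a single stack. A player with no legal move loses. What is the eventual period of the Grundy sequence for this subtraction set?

15

n :  0  1  2  3  4  5  6  7  8  9 10 11 12 13 14 15 16 17 18 19 20 21 22 23 24 25 26 27 28 29 30 31
G :  0  0  0  0  0  0  1  1  1  1  1  1  2  2  2  0  0  0  0  0  0  1  1  1  1  1  1  2  2  2  0  0
G(n+15) = G(n) holds for n = 0,…,8 (a full window of length max(S) = 9), so the sequence is purely periodic with period 15.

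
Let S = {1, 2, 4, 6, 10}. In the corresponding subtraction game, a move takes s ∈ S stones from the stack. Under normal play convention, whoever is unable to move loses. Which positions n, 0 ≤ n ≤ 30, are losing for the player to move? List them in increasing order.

n :  0  1  2  3  4  5  6  7  8  9 10 11 12 13 14 15 16 17 18 19 20 21 22 23 24 25 26 27 28 29 30
G :  0  1  2  0  1  2  3  4  0  1  2  0  1  2  3  4  0  1  2  0  1  2  3  4  0  1  2  0  1  2  3
P-positions are exactly the n with G(n) = 0.

0, 3, 8, 11, 16, 19, 24, 27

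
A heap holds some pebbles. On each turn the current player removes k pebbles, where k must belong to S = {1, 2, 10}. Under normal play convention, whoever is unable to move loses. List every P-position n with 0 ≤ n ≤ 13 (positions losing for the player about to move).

0, 3, 6, 9, 12

G(0) = 0
G(1) = mex{0} = 1
G(2) = mex{1,0} = 2
G(3) = mex{2,1} = 0
G(4) = mex{0,2} = 1
G(5) = mex{1,0} = 2
G(6) = mex{2,1} = 0
G(7) = mex{0,2} = 1
G(8) = mex{1,0} = 2
G(9) = mex{2,1} = 0
G(10) = mex{0,2,0} = 1
G(11) = mex{1,0,1} = 2
G(12) = mex{2,1,2} = 0
G(13) = mex{0,2,0} = 1
P-positions are exactly the n with G(n) = 0.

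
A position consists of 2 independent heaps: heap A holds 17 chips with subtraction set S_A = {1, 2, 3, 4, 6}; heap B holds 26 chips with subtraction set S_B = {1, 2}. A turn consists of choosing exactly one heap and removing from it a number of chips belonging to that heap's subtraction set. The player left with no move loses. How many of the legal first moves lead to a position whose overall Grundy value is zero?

0

Heap A, S = {1, 2, 3, 4, 6}:
n :  0  1  2  3  4  5  6  7  8  9 10 11 12 13 14 15 16 17
G :  0  1  2  3  4  0  1  2  3  4  0  1  2  3  4  0  1  2
G_A(17) = 2.
Heap B, S = {1, 2}:
n :  0  1  2  3  4  5  6  7  8  9 10 11 12 13 14 15 16 17 18 19 20 21 22 23 24 25 26
G :  0  1  2  0  1  2  0  1  2  0  1  2  0  1  2  0  1  2  0  1  2  0  1  2  0  1  2
G_B(26) = 2.
Combined Grundy value = 2 ⊕ 2 = 0.
A winning move leaves total XOR = 0, i.e. changes one component's Grundy value g to g ⊕ X where X is the current total.
Heap A: target g' = 2⊕0 = 2, but every legal move changes the Grundy value (mex property), so 0 moves.
Heap B: target g' = 2⊕0 = 2, but every legal move changes the Grundy value (mex property), so 0 moves.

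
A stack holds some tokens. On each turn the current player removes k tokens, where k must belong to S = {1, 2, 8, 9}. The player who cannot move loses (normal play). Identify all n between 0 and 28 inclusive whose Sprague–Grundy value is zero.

G(0) = 0
G(1) = mex{0} = 1
G(2) = mex{1,0} = 2
G(3) = mex{2,1} = 0
G(4) = mex{0,2} = 1
G(5) = mex{1,0} = 2
G(6) = mex{2,1} = 0
G(7) = mex{0,2} = 1
G(8) = mex{1,0,0} = 2
G(9) = mex{2,1,1,0} = 3
G(10) = mex{3,2,2,1} = 0
G(11) = mex{0,3,0,2} = 1
G(12) = mex{1,0,1,0} = 2
G(13) = mex{2,1,2,1} = 0
G(14) = mex{0,2,0,2} = 1
G(15) = mex{1,0,1,0} = 2
G(16) = mex{2,1,2,1} = 0
G(17) = mex{0,2,3,2} = 1
G(18) = mex{1,0,0,3} = 2
G(19) = mex{2,1,1,0} = 3
G(20) = mex{3,2,2,1} = 0
G(21) = mex{0,3,0,2} = 1
G(22) = mex{1,0,1,0} = 2
G(23) = mex{2,1,2,1} = 0
G(24) = mex{0,2,0,2} = 1
G(25) = mex{1,0,1,0} = 2
G(26) = mex{2,1,2,1} = 0
G(27) = mex{0,2,3,2} = 1
G(28) = mex{1,0,0,3} = 2
P-positions are exactly the n with G(n) = 0.

0, 3, 6, 10, 13, 16, 20, 23, 26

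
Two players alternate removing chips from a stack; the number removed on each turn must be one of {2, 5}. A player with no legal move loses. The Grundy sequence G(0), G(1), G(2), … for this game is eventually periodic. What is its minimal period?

n :  0  1  2  3  4  5  6  7  8  9 10 11 12 13 14 15
G :  0  0  1  1  0  2  1  0  0  1  1  0  2  1  0  0
G(n+7) = G(n) holds for n = 0,…,4 (a full window of length max(S) = 5), so the sequence is purely periodic with period 7.

7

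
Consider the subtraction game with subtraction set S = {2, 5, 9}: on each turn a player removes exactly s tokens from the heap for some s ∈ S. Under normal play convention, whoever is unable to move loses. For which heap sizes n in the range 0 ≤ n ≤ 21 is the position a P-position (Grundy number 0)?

0, 1, 4, 7, 8, 11, 14, 15, 18, 21

n :  0  1  2  3  4  5  6  7  8  9 10 11 12 13 14 15 16 17 18 19 20 21
G :  0  0  1  1  0  2  1  0  0  1  1  0  2  1  0  0  1  1  0  2  1  0
P-positions are exactly the n with G(n) = 0.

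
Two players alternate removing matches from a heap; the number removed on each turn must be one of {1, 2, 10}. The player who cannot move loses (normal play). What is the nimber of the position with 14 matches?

G(0) = 0
G(1) = mex{0} = 1
G(2) = mex{1,0} = 2
G(3) = mex{2,1} = 0
G(4) = mex{0,2} = 1
G(5) = mex{1,0} = 2
G(6) = mex{2,1} = 0
G(7) = mex{0,2} = 1
G(8) = mex{1,0} = 2
G(9) = mex{2,1} = 0
G(10) = mex{0,2,0} = 1
G(11) = mex{1,0,1} = 2
G(12) = mex{2,1,2} = 0
G(13) = mex{0,2,0} = 1
G(14) = mex{1,0,1} = 2

2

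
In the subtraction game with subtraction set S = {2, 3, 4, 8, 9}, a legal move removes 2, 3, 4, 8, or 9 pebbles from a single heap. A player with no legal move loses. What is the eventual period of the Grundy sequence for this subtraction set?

G(0) = 0
G(1) = mex{} = 0
G(2) = mex{0} = 1
G(3) = mex{0,0} = 1
G(4) = mex{1,0,0} = 2
G(5) = mex{1,1,0} = 2
G(6) = mex{2,1,1} = 0
G(7) = mex{2,2,1} = 0
G(8) = mex{0,2,2,0} = 1
G(9) = mex{0,0,2,0,0} = 1
G(10) = mex{1,0,0,1,0} = 2
G(11) = mex{1,1,0,1,1} = 2
G(12) = mex{2,1,1,2,1} = 0
G(13) = mex{2,2,1,2,2} = 0
G(14) = mex{0,2,2,0,2} = 1
G(15) = mex{0,0,2,0,0} = 1
G(16) = mex{1,0,0,1,0} = 2
G(n+6) = G(n) holds for n = 0,…,8 (a full window of length max(S) = 9), so the sequence is purely periodic with period 6.

6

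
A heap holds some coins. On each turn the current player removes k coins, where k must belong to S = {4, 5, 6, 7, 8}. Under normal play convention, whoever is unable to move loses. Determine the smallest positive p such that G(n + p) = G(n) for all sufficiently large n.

12

G(0) = 0
G(1) = mex{} = 0
G(2) = mex{} = 0
G(3) = mex{} = 0
G(4) = mex{0} = 1
G(5) = mex{0,0} = 1
G(6) = mex{0,0,0} = 1
G(7) = mex{0,0,0,0} = 1
G(8) = mex{1,0,0,0,0} = 2
G(9) = mex{1,1,0,0,0} = 2
G(10) = mex{1,1,1,0,0} = 2
G(11) = mex{1,1,1,1,0} = 2
G(12) = mex{2,1,1,1,1} = 0
G(13) = mex{2,2,1,1,1} = 0
G(14) = mex{2,2,2,1,1} = 0
G(15) = mex{2,2,2,2,1} = 0
G(16) = mex{0,2,2,2,2} = 1
G(17) = mex{0,0,2,2,2} = 1
G(18) = mex{0,0,0,2,2} = 1
G(19) = mex{0,0,0,0,2} = 1
G(20) = mex{1,0,0,0,0} = 2
G(21) = mex{1,1,0,0,0} = 2
G(22) = mex{1,1,1,0,0} = 2
G(23) = mex{1,1,1,1,0} = 2
G(24) = mex{2,1,1,1,1} = 0
G(25) = mex{2,2,1,1,1} = 0
G(n+12) = G(n) holds for n = 0,…,7 (a full window of length max(S) = 8), so the sequence is purely periodic with period 12.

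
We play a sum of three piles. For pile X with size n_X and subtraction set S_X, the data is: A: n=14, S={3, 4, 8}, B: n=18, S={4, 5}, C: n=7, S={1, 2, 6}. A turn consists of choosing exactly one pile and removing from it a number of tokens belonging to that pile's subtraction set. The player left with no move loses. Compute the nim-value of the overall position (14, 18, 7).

Pile A, S = {3, 4, 8}:
n :  0  1  2  3  4  5  6  7  8  9 10 11 12 13 14
G :  0  0  0  1  1  1  2  0  2  3  1  3  0  0  0
G_A(14) = 0.
Pile B, S = {4, 5}:
G(0) = 0
G(1) = mex{} = 0
G(2) = mex{} = 0
G(3) = mex{} = 0
G(4) = mex{0} = 1
G(5) = mex{0,0} = 1
G(6) = mex{0,0} = 1
G(7) = mex{0,0} = 1
G(8) = mex{1,0} = 2
G(9) = mex{1,1} = 0
G(10) = mex{1,1} = 0
G(11) = mex{1,1} = 0
G(12) = mex{2,1} = 0
G(13) = mex{0,2} = 1
G(14) = mex{0,0} = 1
G(15) = mex{0,0} = 1
G(16) = mex{0,0} = 1
G(17) = mex{1,0} = 2
G(18) = mex{1,1} = 0
G_B(18) = 0.
Pile C, S = {1, 2, 6}:
G(0) = 0
G(1) = mex{0} = 1
G(2) = mex{1,0} = 2
G(3) = mex{2,1} = 0
G(4) = mex{0,2} = 1
G(5) = mex{1,0} = 2
G(6) = mex{2,1,0} = 3
G(7) = mex{3,2,1} = 0
G_C(7) = 0.
Combined Grundy value = 0 ⊕ 0 ⊕ 0 = 0.

0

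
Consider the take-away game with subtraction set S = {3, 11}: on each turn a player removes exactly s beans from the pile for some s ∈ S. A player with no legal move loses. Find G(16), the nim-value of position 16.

0

n :  0  1  2  3  4  5  6  7  8  9 10 11 12 13 14 15 16
G :  0  0  0  1  1  1  0  0  0  1  1  1  2  2  0  0  0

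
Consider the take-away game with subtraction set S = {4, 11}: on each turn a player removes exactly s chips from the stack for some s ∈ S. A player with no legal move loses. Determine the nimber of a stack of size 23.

G(0) = 0
G(1) = mex{} = 0
G(2) = mex{} = 0
G(3) = mex{} = 0
G(4) = mex{0} = 1
G(5) = mex{0} = 1
G(6) = mex{0} = 1
G(7) = mex{0} = 1
G(8) = mex{1} = 0
G(9) = mex{1} = 0
G(10) = mex{1} = 0
G(11) = mex{1,0} = 2
G(12) = mex{0,0} = 1
G(13) = mex{0,0} = 1
G(14) = mex{0,0} = 1
G(15) = mex{2,1} = 0
G(16) = mex{1,1} = 0
G(17) = mex{1,1} = 0
G(18) = mex{1,1} = 0
G(19) = mex{0,0} = 1
G(20) = mex{0,0} = 1
G(21) = mex{0,0} = 1
G(22) = mex{0,2} = 1
G(23) = mex{1,1} = 0

0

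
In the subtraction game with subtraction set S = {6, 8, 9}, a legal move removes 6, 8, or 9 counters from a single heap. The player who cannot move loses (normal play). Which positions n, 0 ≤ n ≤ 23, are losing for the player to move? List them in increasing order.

G(0) = 0
G(1) = mex{} = 0
G(2) = mex{} = 0
G(3) = mex{} = 0
G(4) = mex{} = 0
G(5) = mex{} = 0
G(6) = mex{0} = 1
G(7) = mex{0} = 1
G(8) = mex{0,0} = 1
G(9) = mex{0,0,0} = 1
G(10) = mex{0,0,0} = 1
G(11) = mex{0,0,0} = 1
G(12) = mex{1,0,0} = 2
G(13) = mex{1,0,0} = 2
G(14) = mex{1,1,0} = 2
G(15) = mex{1,1,1} = 0
G(16) = mex{1,1,1} = 0
G(17) = mex{1,1,1} = 0
G(18) = mex{2,1,1} = 0
G(19) = mex{2,1,1} = 0
G(20) = mex{2,2,1} = 0
G(21) = mex{0,2,2} = 1
G(22) = mex{0,2,2} = 1
G(23) = mex{0,0,2} = 1
P-positions are exactly the n with G(n) = 0.

0, 1, 2, 3, 4, 5, 15, 16, 17, 18, 19, 20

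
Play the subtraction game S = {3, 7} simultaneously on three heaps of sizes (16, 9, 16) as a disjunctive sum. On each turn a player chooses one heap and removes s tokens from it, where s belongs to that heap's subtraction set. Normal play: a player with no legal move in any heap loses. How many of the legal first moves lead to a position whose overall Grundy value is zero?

All heaps use S = {3, 7}:
n :  0  1  2  3  4  5  6  7  8  9 10 11 12 13 14 15 16
G :  0  0  0  1  1  1  0  2  2  1  0  0  0  1  1  1  0
Heap A: G(16) = 0.
Heap B: G(9) = 1.
Heap C: G(16) = 0.
Combined Grundy value = 0 ⊕ 1 ⊕ 0 = 1.
A winning move leaves total XOR = 0, i.e. changes one component's Grundy value g to g ⊕ X where X is the current total.
Heap A: need g' = 0⊕1 = 1. Options: 16−3→G=1, 16−7→G=1. Hits: 2.
Heap B: need g' = 1⊕1 = 0. Options: 9−3→G=0, 9−7→G=0. Hits: 2.
Heap C: need g' = 0⊕1 = 1. Options: 16−3→G=1, 16−7→G=1. Hits: 2.

6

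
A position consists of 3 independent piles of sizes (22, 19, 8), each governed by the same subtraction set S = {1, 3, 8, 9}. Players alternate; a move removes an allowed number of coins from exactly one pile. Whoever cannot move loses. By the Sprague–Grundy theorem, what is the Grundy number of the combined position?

All piles use S = {1, 3, 8, 9}:
n :  0  1  2  3  4  5  6  7  8  9 10 11 12 13 14 15 16 17 18 19 20 21 22
G :  0  1  0  1  0  1  0  1  2  3  2  3  2  3  2  3  0  1  0  1  0  1  0
Pile A: G(22) = 0.
Pile B: G(19) = 1.
Pile C: G(8) = 2.
Combined Grundy value = 0 ⊕ 1 ⊕ 2 = 3.

3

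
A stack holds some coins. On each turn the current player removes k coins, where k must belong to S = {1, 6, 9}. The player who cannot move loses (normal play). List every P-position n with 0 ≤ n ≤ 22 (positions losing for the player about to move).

n :  0  1  2  3  4  5  6  7  8  9 10 11 12 13 14 15 16 17 18 19 20 21 22
G :  0  1  0  1  0  1  2  0  1  2  3  2  0  1  0  1  2  0  1  0  1  2  0
P-positions are exactly the n with G(n) = 0.

0, 2, 4, 7, 12, 14, 17, 19, 22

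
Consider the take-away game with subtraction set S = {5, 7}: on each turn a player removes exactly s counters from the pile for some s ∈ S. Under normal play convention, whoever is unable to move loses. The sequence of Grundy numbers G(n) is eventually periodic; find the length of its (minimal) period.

12

n :  0  1  2  3  4  5  6  7  8  9 10 11 12 13 14 15 16 17 18 19 20 21 22 23 24 25
G :  0  0  0  0  0  1  1  1  1  1  2  2  0  0  0  0  0  1  1  1  1  1  2  2  0  0
G(n+12) = G(n) holds for n = 0,…,6 (a full window of length max(S) = 7), so the sequence is purely periodic with period 12.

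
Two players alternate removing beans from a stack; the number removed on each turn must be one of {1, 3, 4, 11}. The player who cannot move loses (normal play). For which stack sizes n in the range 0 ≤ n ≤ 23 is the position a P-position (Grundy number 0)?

0, 2, 7, 9, 14, 16, 21, 23

G(0) = 0
G(1) = mex{0} = 1
G(2) = mex{1} = 0
G(3) = mex{0,0} = 1
G(4) = mex{1,1,0} = 2
G(5) = mex{2,0,1} = 3
G(6) = mex{3,1,0} = 2
G(7) = mex{2,2,1} = 0
G(8) = mex{0,3,2} = 1
G(9) = mex{1,2,3} = 0
G(10) = mex{0,0,2} = 1
G(11) = mex{1,1,0,0} = 2
G(12) = mex{2,0,1,1} = 3
G(13) = mex{3,1,0,0} = 2
G(14) = mex{2,2,1,1} = 0
G(15) = mex{0,3,2,2} = 1
G(16) = mex{1,2,3,3} = 0
G(17) = mex{0,0,2,2} = 1
G(18) = mex{1,1,0,0} = 2
G(19) = mex{2,0,1,1} = 3
G(20) = mex{3,1,0,0} = 2
G(21) = mex{2,2,1,1} = 0
G(22) = mex{0,3,2,2} = 1
G(23) = mex{1,2,3,3} = 0
P-positions are exactly the n with G(n) = 0.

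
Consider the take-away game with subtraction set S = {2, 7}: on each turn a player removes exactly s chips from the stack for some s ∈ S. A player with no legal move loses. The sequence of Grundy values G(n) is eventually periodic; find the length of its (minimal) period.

9

G(0) = 0
G(1) = mex{} = 0
G(2) = mex{0} = 1
G(3) = mex{0} = 1
G(4) = mex{1} = 0
G(5) = mex{1} = 0
G(6) = mex{0} = 1
G(7) = mex{0,0} = 1
G(8) = mex{1,0} = 2
G(9) = mex{1,1} = 0
G(10) = mex{2,1} = 0
G(11) = mex{0,0} = 1
G(12) = mex{0,0} = 1
G(13) = mex{1,1} = 0
G(14) = mex{1,1} = 0
G(15) = mex{0,2} = 1
G(16) = mex{0,0} = 1
G(17) = mex{1,0} = 2
G(18) = mex{1,1} = 0
G(19) = mex{2,1} = 0
G(n+9) = G(n) holds for n = 0,…,6 (a full window of length max(S) = 7), so the sequence is purely periodic with period 9.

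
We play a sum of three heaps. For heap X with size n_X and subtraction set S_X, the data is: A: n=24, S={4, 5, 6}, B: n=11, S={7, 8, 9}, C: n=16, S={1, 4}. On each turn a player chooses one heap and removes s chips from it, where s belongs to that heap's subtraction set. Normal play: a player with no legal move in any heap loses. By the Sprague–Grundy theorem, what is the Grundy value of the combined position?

Heap A, S = {4, 5, 6}:
n :  0  1  2  3  4  5  6  7  8  9 10 11 12 13 14 15 16 17 18 19 20 21 22 23 24
G :  0  0  0  0  1  1  1  1  2  2  0  0  0  0  1  1  1  1  2  2  0  0  0  0  1
G_A(24) = 1.
Heap B, S = {7, 8, 9}:
G(0) = 0
G(1) = mex{} = 0
G(2) = mex{} = 0
G(3) = mex{} = 0
G(4) = mex{} = 0
G(5) = mex{} = 0
G(6) = mex{} = 0
G(7) = mex{0} = 1
G(8) = mex{0,0} = 1
G(9) = mex{0,0,0} = 1
G(10) = mex{0,0,0} = 1
G(11) = mex{0,0,0} = 1
G_B(11) = 1.
Heap C, S = {1, 4}:
n :  0  1  2  3  4  5  6  7  8  9 10 11 12 13 14 15 16
G :  0  1  0  1  2  0  1  0  1  2  0  1  0  1  2  0  1
G_C(16) = 1.
Combined Grundy value = 1 ⊕ 1 ⊕ 1 = 1.

1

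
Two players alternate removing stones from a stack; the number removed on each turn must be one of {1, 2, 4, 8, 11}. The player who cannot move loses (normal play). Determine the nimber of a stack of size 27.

n :  0  1  2  3  4  5  6  7  8  9 10 11 12 13 14 15 16 17 18 19 20 21 22 23 24 25 26 27
G :  0  1  2  0  1  2  0  1  2  0  1  2  0  1  2  0  1  2  0  1  2  0  1  2  0  1  2  0

0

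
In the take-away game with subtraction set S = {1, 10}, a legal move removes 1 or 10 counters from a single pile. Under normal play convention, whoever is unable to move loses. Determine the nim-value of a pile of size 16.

n :  0  1  2  3  4  5  6  7  8  9 10 11 12 13 14 15 16
G :  0  1  0  1  0  1  0  1  0  1  2  0  1  0  1  0  1

1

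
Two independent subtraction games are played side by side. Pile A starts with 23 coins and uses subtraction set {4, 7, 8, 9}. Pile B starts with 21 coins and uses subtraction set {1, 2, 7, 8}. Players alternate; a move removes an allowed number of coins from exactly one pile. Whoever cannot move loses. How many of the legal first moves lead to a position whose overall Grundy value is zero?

Pile A, S = {4, 7, 8, 9}:
G(0) = 0
G(1) = mex{} = 0
G(2) = mex{} = 0
G(3) = mex{} = 0
G(4) = mex{0} = 1
G(5) = mex{0} = 1
G(6) = mex{0} = 1
G(7) = mex{0,0} = 1
G(8) = mex{1,0,0} = 2
G(9) = mex{1,0,0,0} = 2
G(10) = mex{1,0,0,0} = 2
G(11) = mex{1,1,0,0} = 2
G(12) = mex{2,1,1,0} = 3
G(13) = mex{2,1,1,1} = 0
G(14) = mex{2,1,1,1} = 0
G(15) = mex{2,2,1,1} = 0
G(16) = mex{3,2,2,1} = 0
G(17) = mex{0,2,2,2} = 1
G(18) = mex{0,2,2,2} = 1
G(19) = mex{0,3,2,2} = 1
G(20) = mex{0,0,3,2} = 1
G(21) = mex{1,0,0,3} = 2
G(22) = mex{1,0,0,0} = 2
G(23) = mex{1,0,0,0} = 2
G_A(23) = 2.
Pile B, S = {1, 2, 7, 8}:
G(0) = 0
G(1) = mex{0} = 1
G(2) = mex{1,0} = 2
G(3) = mex{2,1} = 0
G(4) = mex{0,2} = 1
G(5) = mex{1,0} = 2
G(6) = mex{2,1} = 0
G(7) = mex{0,2,0} = 1
G(8) = mex{1,0,1,0} = 2
G(9) = mex{2,1,2,1} = 0
G(10) = mex{0,2,0,2} = 1
G(11) = mex{1,0,1,0} = 2
G(12) = mex{2,1,2,1} = 0
G(13) = mex{0,2,0,2} = 1
G(14) = mex{1,0,1,0} = 2
G(15) = mex{2,1,2,1} = 0
G(16) = mex{0,2,0,2} = 1
G(17) = mex{1,0,1,0} = 2
G(18) = mex{2,1,2,1} = 0
G(19) = mex{0,2,0,2} = 1
G(20) = mex{1,0,1,0} = 2
G(21) = mex{2,1,2,1} = 0
G_B(21) = 0.
Combined Grundy value = 2 ⊕ 0 = 2.
A winning move leaves total XOR = 0, i.e. changes one component's Grundy value g to g ⊕ X where X is the current total.
Pile A: need g' = 2⊕2 = 0. Options: 23−4→G=1, 23−7→G=0, 23−8→G=0, 23−9→G=0. Hits: 3.
Pile B: need g' = 0⊕2 = 2. Options: 21−1→G=2, 21−2→G=1, 21−7→G=2, 21−8→G=1. Hits: 2.

5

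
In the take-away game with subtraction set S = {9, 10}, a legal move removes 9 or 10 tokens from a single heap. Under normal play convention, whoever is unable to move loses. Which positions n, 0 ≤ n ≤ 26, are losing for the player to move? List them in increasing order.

n :  0  1  2  3  4  5  6  7  8  9 10 11 12 13 14 15 16 17 18 19 20 21 22 23 24 25 26
G :  0  0  0  0  0  0  0  0  0  1  1  1  1  1  1  1  1  1  2  0  0  0  0  0  0  0  0
P-positions are exactly the n with G(n) = 0.

0, 1, 2, 3, 4, 5, 6, 7, 8, 19, 20, 21, 22, 23, 24, 25, 26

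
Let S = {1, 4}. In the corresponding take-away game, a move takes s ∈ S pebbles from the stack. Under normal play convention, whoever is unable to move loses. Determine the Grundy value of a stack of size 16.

G(0) = 0
G(1) = mex{0} = 1
G(2) = mex{1} = 0
G(3) = mex{0} = 1
G(4) = mex{1,0} = 2
G(5) = mex{2,1} = 0
G(6) = mex{0,0} = 1
G(7) = mex{1,1} = 0
G(8) = mex{0,2} = 1
G(9) = mex{1,0} = 2
G(10) = mex{2,1} = 0
G(11) = mex{0,0} = 1
G(12) = mex{1,1} = 0
G(13) = mex{0,2} = 1
G(14) = mex{1,0} = 2
G(15) = mex{2,1} = 0
G(16) = mex{0,0} = 1

1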